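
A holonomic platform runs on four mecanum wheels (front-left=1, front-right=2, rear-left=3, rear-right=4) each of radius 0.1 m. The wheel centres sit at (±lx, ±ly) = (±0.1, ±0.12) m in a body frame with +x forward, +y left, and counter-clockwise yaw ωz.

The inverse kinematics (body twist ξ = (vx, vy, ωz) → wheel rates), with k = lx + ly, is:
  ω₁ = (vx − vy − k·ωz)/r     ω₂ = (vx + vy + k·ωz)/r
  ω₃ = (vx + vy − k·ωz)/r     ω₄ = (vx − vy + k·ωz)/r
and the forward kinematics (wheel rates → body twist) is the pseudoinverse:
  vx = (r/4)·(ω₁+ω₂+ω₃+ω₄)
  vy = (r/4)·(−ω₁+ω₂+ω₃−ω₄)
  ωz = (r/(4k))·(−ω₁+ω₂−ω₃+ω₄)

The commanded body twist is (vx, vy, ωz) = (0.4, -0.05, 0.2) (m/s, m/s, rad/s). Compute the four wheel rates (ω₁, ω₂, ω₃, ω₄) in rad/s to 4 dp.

k = lx + ly = 0.1 + 0.12 = 0.2200;  k·ωz = 0.2200·0.2 = 0.0440
ω₁ (FL) = (vx − vy − k·ωz)/r = 0.4060/0.1 = 4.0600
ω₂ (FR) = (vx + vy + k·ωz)/r = 0.3940/0.1 = 3.9400
ω₃ (RL) = (vx + vy − k·ωz)/r = 0.3060/0.1 = 3.0600
ω₄ (RR) = (vx − vy + k·ωz)/r = 0.4940/0.1 = 4.9400

(4.0600, 3.9400, 3.0600, 4.9400)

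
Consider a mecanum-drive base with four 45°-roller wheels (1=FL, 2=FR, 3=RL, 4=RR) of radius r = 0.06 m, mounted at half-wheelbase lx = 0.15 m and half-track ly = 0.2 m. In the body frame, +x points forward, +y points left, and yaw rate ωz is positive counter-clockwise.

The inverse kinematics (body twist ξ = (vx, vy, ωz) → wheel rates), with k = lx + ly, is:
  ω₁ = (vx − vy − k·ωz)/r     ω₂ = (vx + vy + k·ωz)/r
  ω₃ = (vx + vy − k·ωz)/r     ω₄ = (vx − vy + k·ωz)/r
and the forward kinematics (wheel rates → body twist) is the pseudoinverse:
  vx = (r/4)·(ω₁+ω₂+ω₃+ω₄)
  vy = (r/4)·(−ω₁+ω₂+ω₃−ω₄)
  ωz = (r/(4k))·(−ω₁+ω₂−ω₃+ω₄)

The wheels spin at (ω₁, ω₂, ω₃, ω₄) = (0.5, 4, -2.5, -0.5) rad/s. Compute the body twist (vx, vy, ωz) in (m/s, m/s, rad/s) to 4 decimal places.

k = lx + ly = 0.15 + 0.2 = 0.3500
ω₁+ω₂+ω₃+ω₄ = 1.5000  →  vx = (0.06/4)·1.5000 = 0.0225
−ω₁+ω₂+ω₃−ω₄ = 1.5000  →  vy = (0.06/4)·1.5000 = 0.0225
−ω₁+ω₂−ω₃+ω₄ = 5.5000  →  ωz = (0.06/1.4000)·5.5000 = 0.2357

(0.0225, 0.0225, 0.2357)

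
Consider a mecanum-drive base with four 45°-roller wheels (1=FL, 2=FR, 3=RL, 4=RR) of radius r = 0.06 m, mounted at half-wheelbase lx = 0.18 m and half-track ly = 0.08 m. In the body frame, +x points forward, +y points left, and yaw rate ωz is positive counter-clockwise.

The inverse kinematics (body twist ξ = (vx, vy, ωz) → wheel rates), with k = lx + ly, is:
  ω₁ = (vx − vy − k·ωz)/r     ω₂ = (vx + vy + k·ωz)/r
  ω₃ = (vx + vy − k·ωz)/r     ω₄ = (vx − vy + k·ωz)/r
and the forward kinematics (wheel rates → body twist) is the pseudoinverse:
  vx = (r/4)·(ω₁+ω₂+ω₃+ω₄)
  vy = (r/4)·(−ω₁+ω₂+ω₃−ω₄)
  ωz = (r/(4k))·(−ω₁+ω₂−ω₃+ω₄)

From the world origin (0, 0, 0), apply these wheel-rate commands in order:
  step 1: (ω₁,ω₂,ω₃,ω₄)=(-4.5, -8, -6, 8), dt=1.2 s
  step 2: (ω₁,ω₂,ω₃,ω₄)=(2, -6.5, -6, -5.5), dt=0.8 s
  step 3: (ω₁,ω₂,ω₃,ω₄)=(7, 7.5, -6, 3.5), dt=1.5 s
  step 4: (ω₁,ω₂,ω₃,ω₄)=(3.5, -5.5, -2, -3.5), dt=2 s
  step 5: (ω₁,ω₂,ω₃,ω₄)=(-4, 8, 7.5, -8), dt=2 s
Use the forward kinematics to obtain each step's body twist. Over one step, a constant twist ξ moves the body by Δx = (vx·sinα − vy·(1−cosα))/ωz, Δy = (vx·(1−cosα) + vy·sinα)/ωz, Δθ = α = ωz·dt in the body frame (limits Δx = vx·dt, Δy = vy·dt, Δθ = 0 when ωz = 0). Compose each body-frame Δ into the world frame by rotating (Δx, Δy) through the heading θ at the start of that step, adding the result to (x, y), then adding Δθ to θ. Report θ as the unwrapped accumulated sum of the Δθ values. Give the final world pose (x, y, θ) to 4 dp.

(0.3596, -0.0064, -0.3923)

step 1: ξ=(vx,vy,ωz)=(-0.1575, -0.2625, 0.6058), dt=1.2 → body Δ=(-0.0633, -0.3537, 0.7269) → world pose (-0.0633, -0.3537, 0.7269)
step 2: ξ=(vx,vy,ωz)=(-0.2400, -0.1350, -0.4615), dt=0.8 → body Δ=(-0.2074, -0.0705, -0.3692) → world pose (-0.1713, -0.5442, 0.3577)
step 3: ξ=(vx,vy,ωz)=(0.1800, -0.1350, 0.5769), dt=1.5 → body Δ=(0.3198, -0.0684, 0.8654) → world pose (0.1522, -0.4963, 1.2231)
step 4: ξ=(vx,vy,ωz)=(-0.1125, -0.1125, -0.6058), dt=2.0 → body Δ=(-0.2943, -0.0534, -1.2115) → world pose (0.1022, -0.7912, 0.0115)
step 5: ξ=(vx,vy,ωz)=(0.0525, 0.4125, -0.2019), dt=2.0 → body Δ=(0.2665, 0.7818, -0.4038) → world pose (0.3596, -0.0064, -0.3923)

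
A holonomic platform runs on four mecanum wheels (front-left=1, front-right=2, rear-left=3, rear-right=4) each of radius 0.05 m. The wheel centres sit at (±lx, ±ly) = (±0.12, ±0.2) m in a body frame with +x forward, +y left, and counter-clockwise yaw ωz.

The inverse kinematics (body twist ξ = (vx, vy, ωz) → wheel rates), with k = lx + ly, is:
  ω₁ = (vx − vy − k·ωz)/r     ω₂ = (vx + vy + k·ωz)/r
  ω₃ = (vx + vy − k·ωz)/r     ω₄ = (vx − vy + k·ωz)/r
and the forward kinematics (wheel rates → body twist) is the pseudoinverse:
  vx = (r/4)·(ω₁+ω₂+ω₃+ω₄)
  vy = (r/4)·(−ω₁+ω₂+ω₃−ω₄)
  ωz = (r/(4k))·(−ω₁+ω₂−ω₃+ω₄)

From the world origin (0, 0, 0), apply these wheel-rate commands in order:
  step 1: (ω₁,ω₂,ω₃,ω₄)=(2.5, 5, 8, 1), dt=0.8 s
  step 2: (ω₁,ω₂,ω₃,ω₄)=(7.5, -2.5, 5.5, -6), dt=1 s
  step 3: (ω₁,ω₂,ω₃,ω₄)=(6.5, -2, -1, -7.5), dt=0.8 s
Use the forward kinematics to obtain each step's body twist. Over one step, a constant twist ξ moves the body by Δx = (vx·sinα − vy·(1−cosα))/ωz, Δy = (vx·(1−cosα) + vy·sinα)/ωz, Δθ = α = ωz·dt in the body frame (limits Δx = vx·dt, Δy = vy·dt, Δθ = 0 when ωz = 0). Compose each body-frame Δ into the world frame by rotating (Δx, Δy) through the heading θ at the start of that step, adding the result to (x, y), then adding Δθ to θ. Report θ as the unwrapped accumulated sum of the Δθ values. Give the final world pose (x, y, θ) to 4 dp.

(0.1947, 0.0997, -1.4492)

step 1: ξ=(vx,vy,ωz)=(0.2063, 0.1188, -0.1758), dt=0.8 → body Δ=(0.1711, 0.0831, -0.1406) → world pose (0.1711, 0.0831, -0.1406)
step 2: ξ=(vx,vy,ωz)=(0.0562, 0.0188, -0.8398), dt=1.0 → body Δ=(0.0573, -0.0056, -0.8398) → world pose (0.2271, 0.0695, -0.9805)
step 3: ξ=(vx,vy,ωz)=(-0.0500, -0.0250, -0.5859), dt=0.8 → body Δ=(-0.0432, -0.0101, -0.4688) → world pose (0.1947, 0.0997, -1.4492)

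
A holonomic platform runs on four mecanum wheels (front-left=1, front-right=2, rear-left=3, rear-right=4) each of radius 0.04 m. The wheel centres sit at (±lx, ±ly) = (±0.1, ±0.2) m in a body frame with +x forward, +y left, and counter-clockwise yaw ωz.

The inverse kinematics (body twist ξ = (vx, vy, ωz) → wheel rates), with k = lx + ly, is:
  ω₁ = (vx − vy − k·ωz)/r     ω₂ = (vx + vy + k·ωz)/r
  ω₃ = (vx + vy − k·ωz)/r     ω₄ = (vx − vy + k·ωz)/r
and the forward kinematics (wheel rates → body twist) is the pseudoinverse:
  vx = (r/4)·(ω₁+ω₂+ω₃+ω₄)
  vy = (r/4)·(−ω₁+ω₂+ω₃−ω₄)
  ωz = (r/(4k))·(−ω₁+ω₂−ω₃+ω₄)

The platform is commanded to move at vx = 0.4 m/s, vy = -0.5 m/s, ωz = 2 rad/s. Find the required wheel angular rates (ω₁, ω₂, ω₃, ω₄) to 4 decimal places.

(7.5000, 12.5000, -17.5000, 37.5000)

k = lx + ly = 0.1 + 0.2 = 0.3000;  k·ωz = 0.3000·2 = 0.6000
ω₁ (FL) = (vx − vy − k·ωz)/r = 0.3000/0.04 = 7.5000
ω₂ (FR) = (vx + vy + k·ωz)/r = 0.5000/0.04 = 12.5000
ω₃ (RL) = (vx + vy − k·ωz)/r = -0.7000/0.04 = -17.5000
ω₄ (RR) = (vx − vy + k·ωz)/r = 1.5000/0.04 = 37.5000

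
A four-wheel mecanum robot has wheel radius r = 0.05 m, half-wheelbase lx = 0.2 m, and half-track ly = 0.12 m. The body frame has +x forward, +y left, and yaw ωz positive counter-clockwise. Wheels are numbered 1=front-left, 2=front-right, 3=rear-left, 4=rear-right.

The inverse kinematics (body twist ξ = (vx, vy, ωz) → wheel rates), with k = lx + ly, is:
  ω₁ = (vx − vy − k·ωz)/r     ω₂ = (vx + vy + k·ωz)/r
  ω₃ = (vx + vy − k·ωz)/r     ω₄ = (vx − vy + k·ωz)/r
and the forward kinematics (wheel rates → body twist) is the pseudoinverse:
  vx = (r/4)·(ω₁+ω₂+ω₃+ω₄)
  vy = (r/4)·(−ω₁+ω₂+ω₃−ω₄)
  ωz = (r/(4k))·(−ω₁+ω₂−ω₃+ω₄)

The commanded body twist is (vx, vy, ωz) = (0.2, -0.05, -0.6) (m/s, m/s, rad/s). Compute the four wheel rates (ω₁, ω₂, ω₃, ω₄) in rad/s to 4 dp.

k = lx + ly = 0.2 + 0.12 = 0.3200;  k·ωz = 0.3200·-0.6 = -0.1920
ω₁ (FL) = (vx − vy − k·ωz)/r = 0.4420/0.05 = 8.8400
ω₂ (FR) = (vx + vy + k·ωz)/r = -0.0420/0.05 = -0.8400
ω₃ (RL) = (vx + vy − k·ωz)/r = 0.3420/0.05 = 6.8400
ω₄ (RR) = (vx − vy + k·ωz)/r = 0.0580/0.05 = 1.1600

(8.8400, -0.8400, 6.8400, 1.1600)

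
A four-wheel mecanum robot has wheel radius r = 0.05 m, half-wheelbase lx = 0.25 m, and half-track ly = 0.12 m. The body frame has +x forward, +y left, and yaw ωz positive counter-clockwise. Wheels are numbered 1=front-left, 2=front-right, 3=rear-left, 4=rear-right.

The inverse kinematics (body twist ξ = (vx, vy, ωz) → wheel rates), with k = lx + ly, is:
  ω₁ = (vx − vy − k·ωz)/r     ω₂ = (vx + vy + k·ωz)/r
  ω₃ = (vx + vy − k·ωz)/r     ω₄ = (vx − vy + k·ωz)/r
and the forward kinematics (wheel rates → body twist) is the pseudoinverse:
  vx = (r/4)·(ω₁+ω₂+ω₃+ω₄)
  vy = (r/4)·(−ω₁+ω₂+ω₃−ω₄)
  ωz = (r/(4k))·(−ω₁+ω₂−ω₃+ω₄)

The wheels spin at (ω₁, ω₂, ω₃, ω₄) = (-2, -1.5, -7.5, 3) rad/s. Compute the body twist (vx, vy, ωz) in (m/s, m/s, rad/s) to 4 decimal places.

(-0.1000, -0.1250, 0.3716)

k = lx + ly = 0.25 + 0.12 = 0.3700
ω₁+ω₂+ω₃+ω₄ = -8.0000  →  vx = (0.05/4)·-8.0000 = -0.1000
−ω₁+ω₂+ω₃−ω₄ = -10.0000  →  vy = (0.05/4)·-10.0000 = -0.1250
−ω₁+ω₂−ω₃+ω₄ = 11.0000  →  ωz = (0.05/1.4800)·11.0000 = 0.3716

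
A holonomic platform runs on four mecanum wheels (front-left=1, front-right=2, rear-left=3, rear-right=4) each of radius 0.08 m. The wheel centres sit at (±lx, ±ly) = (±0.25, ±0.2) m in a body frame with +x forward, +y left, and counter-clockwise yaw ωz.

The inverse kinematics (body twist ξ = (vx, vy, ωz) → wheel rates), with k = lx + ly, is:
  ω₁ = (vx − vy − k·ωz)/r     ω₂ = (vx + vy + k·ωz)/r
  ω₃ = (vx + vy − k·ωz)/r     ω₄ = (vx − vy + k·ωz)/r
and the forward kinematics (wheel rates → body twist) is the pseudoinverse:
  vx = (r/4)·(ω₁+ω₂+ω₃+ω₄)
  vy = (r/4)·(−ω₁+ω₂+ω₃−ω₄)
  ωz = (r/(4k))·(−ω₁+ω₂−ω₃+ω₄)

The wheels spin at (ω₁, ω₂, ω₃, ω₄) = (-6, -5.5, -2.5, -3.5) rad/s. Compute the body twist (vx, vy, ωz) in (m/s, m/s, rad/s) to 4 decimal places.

(-0.3500, 0.0300, -0.0222)

k = lx + ly = 0.25 + 0.2 = 0.4500
ω₁+ω₂+ω₃+ω₄ = -17.5000  →  vx = (0.08/4)·-17.5000 = -0.3500
−ω₁+ω₂+ω₃−ω₄ = 1.5000  →  vy = (0.08/4)·1.5000 = 0.0300
−ω₁+ω₂−ω₃+ω₄ = -0.5000  →  ωz = (0.08/1.8000)·-0.5000 = -0.0222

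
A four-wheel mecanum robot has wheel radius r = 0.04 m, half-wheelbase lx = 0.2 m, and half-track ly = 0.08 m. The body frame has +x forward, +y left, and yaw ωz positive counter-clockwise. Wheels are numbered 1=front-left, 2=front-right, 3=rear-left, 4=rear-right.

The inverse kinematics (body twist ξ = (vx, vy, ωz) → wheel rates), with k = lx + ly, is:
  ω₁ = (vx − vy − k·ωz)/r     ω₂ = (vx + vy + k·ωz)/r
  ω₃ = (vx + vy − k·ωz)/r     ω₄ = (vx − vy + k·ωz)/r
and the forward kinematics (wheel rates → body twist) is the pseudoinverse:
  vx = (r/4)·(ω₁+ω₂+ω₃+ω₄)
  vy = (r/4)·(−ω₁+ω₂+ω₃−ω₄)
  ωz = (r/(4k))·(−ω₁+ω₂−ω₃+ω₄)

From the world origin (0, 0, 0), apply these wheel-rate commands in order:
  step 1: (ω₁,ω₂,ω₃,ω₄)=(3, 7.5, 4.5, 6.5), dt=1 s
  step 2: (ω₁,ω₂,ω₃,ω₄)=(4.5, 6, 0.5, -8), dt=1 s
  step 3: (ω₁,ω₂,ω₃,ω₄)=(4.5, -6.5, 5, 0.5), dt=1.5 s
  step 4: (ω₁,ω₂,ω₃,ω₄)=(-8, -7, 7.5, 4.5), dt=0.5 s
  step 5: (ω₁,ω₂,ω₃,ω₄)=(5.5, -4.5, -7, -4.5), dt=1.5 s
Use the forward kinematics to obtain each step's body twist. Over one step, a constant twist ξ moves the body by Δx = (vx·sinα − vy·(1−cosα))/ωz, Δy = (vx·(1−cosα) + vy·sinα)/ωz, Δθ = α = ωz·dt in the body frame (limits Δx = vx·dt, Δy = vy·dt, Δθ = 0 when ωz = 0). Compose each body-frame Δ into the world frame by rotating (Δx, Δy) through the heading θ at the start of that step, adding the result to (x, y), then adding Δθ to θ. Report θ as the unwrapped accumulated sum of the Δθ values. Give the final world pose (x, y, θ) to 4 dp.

step 1: ξ=(vx,vy,ωz)=(0.2150, 0.0250, 0.2321), dt=1.0 → body Δ=(0.2102, 0.0496, 0.2321) → world pose (0.2102, 0.0496, 0.2321)
step 2: ξ=(vx,vy,ωz)=(0.0300, 0.1000, -0.2500), dt=1.0 → body Δ=(0.0421, 0.0952, -0.2500) → world pose (0.2293, 0.1520, -0.0179)
step 3: ξ=(vx,vy,ωz)=(0.0350, -0.0650, -0.5536), dt=1.5 → body Δ=(0.0085, -0.1072, -0.8304) → world pose (0.2358, 0.0446, -0.8482)
step 4: ξ=(vx,vy,ωz)=(-0.0300, 0.0400, -0.0714), dt=0.5 → body Δ=(-0.0146, 0.0203, -0.0357) → world pose (0.2413, 0.0690, -0.8839)
step 5: ξ=(vx,vy,ωz)=(-0.1050, -0.1250, -0.2679), dt=1.5 → body Δ=(-0.1905, -0.1513, -0.4018) → world pose (0.0036, 0.1203, -1.2857)

(0.0036, 0.1203, -1.2857)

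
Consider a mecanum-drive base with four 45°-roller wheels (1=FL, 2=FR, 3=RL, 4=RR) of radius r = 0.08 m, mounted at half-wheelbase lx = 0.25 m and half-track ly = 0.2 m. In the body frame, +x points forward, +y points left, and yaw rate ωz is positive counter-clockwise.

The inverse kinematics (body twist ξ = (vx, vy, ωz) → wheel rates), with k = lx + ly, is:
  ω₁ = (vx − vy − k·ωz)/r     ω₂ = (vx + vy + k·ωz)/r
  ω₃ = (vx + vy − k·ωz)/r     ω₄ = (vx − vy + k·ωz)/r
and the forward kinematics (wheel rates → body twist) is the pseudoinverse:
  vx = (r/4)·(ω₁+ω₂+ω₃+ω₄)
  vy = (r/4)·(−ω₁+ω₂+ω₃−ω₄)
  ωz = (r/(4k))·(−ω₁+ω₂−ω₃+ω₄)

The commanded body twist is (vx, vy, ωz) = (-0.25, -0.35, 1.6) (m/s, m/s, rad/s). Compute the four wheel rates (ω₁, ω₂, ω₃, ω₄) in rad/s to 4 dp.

(-7.7500, 1.5000, -16.5000, 10.2500)

k = lx + ly = 0.25 + 0.2 = 0.4500;  k·ωz = 0.4500·1.6 = 0.7200
ω₁ (FL) = (vx − vy − k·ωz)/r = -0.6200/0.08 = -7.7500
ω₂ (FR) = (vx + vy + k·ωz)/r = 0.1200/0.08 = 1.5000
ω₃ (RL) = (vx + vy − k·ωz)/r = -1.3200/0.08 = -16.5000
ω₄ (RR) = (vx − vy + k·ωz)/r = 0.8200/0.08 = 10.2500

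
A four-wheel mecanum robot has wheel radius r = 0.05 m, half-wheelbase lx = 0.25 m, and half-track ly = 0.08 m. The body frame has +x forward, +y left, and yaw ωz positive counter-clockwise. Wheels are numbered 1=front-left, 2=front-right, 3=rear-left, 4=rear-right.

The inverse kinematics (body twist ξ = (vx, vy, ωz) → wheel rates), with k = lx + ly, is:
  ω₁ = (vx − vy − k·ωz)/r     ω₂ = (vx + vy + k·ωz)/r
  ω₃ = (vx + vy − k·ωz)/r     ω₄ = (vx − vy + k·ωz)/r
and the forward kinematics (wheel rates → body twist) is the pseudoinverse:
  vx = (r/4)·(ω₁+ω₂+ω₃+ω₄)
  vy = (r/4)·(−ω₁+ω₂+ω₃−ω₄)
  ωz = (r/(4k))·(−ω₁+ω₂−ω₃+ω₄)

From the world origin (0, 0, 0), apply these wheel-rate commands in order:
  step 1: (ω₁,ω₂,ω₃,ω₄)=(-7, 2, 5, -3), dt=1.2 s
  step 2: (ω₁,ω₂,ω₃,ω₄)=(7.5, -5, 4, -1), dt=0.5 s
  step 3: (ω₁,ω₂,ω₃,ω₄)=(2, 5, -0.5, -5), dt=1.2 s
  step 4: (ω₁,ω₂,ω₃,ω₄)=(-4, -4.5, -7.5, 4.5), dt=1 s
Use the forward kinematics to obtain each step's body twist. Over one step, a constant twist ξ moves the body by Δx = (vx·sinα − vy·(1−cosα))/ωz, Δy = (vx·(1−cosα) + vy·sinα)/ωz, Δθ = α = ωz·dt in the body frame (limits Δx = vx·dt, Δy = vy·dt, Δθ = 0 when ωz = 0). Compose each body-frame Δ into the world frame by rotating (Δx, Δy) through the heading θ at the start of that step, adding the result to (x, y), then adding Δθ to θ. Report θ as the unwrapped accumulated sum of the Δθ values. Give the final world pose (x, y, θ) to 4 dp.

step 1: ξ=(vx,vy,ωz)=(-0.0375, 0.2125, 0.0379), dt=1.2 → body Δ=(-0.0508, 0.2539, 0.0455) → world pose (-0.0508, 0.2539, 0.0455)
step 2: ξ=(vx,vy,ωz)=(0.0688, -0.0938, -0.6629), dt=0.5 → body Δ=(0.0261, -0.0517, -0.3314) → world pose (-0.0224, 0.2035, -0.2860)
step 3: ξ=(vx,vy,ωz)=(0.0188, 0.0938, -0.0568), dt=1.2 → body Δ=(0.0263, 0.1116, -0.0682) → world pose (0.0343, 0.3031, -0.3542)
step 4: ξ=(vx,vy,ωz)=(-0.1437, -0.1562, 0.4356), dt=1.0 → body Δ=(-0.1057, -0.1822, 0.4356) → world pose (-0.1280, 0.1690, 0.0814)

(-0.1280, 0.1690, 0.0814)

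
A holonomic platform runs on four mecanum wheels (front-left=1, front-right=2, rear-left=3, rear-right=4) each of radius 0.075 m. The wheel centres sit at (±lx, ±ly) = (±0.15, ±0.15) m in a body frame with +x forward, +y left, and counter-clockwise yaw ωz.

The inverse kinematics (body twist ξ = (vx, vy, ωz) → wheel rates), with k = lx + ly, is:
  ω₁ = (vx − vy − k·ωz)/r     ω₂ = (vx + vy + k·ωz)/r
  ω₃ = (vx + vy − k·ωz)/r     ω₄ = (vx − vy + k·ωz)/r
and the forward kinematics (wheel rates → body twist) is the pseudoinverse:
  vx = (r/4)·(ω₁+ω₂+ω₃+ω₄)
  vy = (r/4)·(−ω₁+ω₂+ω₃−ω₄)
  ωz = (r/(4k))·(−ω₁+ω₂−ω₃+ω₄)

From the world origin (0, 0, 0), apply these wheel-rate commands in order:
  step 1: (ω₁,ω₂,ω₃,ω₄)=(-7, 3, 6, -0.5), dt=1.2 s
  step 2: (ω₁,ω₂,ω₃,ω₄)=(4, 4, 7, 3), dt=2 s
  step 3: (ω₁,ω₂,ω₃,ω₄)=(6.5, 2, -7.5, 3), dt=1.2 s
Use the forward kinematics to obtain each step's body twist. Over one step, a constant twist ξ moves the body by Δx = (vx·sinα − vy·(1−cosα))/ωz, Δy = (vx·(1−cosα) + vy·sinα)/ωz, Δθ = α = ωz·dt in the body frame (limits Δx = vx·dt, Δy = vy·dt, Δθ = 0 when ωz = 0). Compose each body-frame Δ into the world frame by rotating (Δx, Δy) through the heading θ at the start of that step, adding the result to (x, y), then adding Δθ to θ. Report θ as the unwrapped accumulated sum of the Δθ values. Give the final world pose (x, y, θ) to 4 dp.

(0.7361, 0.1924, 0.2125)

step 1: ξ=(vx,vy,ωz)=(0.0281, 0.3094, 0.2188), dt=1.2 → body Δ=(-0.0151, 0.3714, 0.2625) → world pose (-0.0151, 0.3714, 0.2625)
step 2: ξ=(vx,vy,ωz)=(0.3375, 0.0750, -0.2500), dt=2.0 → body Δ=(0.6839, -0.0214, -0.5000) → world pose (0.6510, 0.5282, -0.2375)
step 3: ξ=(vx,vy,ωz)=(0.0750, -0.2812, 0.3750), dt=1.2 → body Δ=(0.1617, -0.3063, 0.4500) → world pose (0.7361, 0.1924, 0.2125)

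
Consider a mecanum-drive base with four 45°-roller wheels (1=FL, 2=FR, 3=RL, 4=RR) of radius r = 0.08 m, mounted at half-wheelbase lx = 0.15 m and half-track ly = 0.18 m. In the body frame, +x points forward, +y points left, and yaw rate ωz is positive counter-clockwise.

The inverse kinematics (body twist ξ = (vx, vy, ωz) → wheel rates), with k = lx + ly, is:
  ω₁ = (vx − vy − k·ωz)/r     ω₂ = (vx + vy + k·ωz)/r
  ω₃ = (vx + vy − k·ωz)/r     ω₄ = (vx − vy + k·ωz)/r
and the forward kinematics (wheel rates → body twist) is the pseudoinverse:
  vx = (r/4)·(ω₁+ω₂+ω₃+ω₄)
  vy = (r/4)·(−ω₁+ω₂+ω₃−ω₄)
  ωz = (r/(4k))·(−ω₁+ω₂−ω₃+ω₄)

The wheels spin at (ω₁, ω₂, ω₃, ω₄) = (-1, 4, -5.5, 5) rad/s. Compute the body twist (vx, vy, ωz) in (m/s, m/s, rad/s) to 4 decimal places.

(0.0500, -0.1100, 0.9394)

k = lx + ly = 0.15 + 0.18 = 0.3300
ω₁+ω₂+ω₃+ω₄ = 2.5000  →  vx = (0.08/4)·2.5000 = 0.0500
−ω₁+ω₂+ω₃−ω₄ = -5.5000  →  vy = (0.08/4)·-5.5000 = -0.1100
−ω₁+ω₂−ω₃+ω₄ = 15.5000  →  ωz = (0.08/1.3200)·15.5000 = 0.9394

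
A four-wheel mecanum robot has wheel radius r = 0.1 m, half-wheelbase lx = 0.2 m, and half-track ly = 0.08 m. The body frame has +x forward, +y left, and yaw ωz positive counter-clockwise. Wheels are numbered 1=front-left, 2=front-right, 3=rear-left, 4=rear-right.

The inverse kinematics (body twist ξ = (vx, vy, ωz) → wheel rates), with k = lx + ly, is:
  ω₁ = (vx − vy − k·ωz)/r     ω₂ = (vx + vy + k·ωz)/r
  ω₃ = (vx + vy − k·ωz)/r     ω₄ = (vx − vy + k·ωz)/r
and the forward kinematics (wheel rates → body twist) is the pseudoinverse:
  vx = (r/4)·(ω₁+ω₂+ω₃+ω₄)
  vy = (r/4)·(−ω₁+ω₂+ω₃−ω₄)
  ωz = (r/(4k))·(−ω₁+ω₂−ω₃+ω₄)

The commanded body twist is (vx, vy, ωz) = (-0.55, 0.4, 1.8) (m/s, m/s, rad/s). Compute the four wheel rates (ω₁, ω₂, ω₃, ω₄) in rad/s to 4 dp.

(-14.5400, 3.5400, -6.5400, -4.4600)

k = lx + ly = 0.2 + 0.08 = 0.2800;  k·ωz = 0.2800·1.8 = 0.5040
ω₁ (FL) = (vx − vy − k·ωz)/r = -1.4540/0.1 = -14.5400
ω₂ (FR) = (vx + vy + k·ωz)/r = 0.3540/0.1 = 3.5400
ω₃ (RL) = (vx + vy − k·ωz)/r = -0.6540/0.1 = -6.5400
ω₄ (RR) = (vx − vy + k·ωz)/r = -0.4460/0.1 = -4.4600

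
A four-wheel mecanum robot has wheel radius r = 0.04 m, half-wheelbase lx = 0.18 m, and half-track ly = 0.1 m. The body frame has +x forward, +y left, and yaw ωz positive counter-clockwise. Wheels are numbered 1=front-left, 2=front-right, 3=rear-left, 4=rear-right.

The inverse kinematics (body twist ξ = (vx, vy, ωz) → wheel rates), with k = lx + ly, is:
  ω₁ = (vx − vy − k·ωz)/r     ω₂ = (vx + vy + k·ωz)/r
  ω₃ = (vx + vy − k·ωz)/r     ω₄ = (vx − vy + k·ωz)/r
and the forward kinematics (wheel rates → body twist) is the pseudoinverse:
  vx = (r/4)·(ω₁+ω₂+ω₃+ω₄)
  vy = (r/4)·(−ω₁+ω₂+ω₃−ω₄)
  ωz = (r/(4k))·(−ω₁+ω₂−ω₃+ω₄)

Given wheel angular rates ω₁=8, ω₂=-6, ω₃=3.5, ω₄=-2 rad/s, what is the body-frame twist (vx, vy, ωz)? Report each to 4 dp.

k = lx + ly = 0.18 + 0.1 = 0.2800
ω₁+ω₂+ω₃+ω₄ = 3.5000  →  vx = (0.04/4)·3.5000 = 0.0350
−ω₁+ω₂+ω₃−ω₄ = -8.5000  →  vy = (0.04/4)·-8.5000 = -0.0850
−ω₁+ω₂−ω₃+ω₄ = -19.5000  →  ωz = (0.04/1.1200)·-19.5000 = -0.6964

(0.0350, -0.0850, -0.6964)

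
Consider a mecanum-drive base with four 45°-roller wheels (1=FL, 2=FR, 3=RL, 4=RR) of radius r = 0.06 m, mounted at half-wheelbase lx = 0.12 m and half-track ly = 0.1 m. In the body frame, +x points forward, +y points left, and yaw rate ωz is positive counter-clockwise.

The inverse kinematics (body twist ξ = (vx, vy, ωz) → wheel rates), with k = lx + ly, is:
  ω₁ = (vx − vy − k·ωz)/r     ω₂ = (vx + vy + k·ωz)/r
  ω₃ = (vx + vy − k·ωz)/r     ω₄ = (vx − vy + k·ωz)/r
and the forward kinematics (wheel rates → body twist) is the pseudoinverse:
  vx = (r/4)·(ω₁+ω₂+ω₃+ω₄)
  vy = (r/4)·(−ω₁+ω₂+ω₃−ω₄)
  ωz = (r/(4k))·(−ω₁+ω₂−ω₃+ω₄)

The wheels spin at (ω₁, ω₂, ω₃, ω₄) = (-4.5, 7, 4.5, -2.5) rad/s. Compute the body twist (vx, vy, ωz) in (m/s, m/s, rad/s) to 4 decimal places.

(0.0675, 0.2775, 0.3068)

k = lx + ly = 0.12 + 0.1 = 0.2200
ω₁+ω₂+ω₃+ω₄ = 4.5000  →  vx = (0.06/4)·4.5000 = 0.0675
−ω₁+ω₂+ω₃−ω₄ = 18.5000  →  vy = (0.06/4)·18.5000 = 0.2775
−ω₁+ω₂−ω₃+ω₄ = 4.5000  →  ωz = (0.06/0.8800)·4.5000 = 0.3068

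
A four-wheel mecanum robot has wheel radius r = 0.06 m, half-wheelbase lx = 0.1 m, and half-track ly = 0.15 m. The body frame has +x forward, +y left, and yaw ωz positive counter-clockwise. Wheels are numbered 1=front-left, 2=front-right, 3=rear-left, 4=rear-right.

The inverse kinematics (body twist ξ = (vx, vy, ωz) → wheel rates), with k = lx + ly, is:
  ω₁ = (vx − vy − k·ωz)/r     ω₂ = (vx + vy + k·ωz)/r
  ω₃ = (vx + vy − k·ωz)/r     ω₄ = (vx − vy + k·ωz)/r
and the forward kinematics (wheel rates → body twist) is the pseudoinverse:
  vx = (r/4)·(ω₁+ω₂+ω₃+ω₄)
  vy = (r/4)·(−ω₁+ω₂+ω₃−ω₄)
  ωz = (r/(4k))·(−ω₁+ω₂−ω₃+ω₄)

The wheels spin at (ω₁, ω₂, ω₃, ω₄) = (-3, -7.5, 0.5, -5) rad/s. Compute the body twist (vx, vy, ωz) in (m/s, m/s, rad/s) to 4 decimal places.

(-0.2250, 0.0150, -0.6000)

k = lx + ly = 0.1 + 0.15 = 0.2500
ω₁+ω₂+ω₃+ω₄ = -15.0000  →  vx = (0.06/4)·-15.0000 = -0.2250
−ω₁+ω₂+ω₃−ω₄ = 1.0000  →  vy = (0.06/4)·1.0000 = 0.0150
−ω₁+ω₂−ω₃+ω₄ = -10.0000  →  ωz = (0.06/1.0000)·-10.0000 = -0.6000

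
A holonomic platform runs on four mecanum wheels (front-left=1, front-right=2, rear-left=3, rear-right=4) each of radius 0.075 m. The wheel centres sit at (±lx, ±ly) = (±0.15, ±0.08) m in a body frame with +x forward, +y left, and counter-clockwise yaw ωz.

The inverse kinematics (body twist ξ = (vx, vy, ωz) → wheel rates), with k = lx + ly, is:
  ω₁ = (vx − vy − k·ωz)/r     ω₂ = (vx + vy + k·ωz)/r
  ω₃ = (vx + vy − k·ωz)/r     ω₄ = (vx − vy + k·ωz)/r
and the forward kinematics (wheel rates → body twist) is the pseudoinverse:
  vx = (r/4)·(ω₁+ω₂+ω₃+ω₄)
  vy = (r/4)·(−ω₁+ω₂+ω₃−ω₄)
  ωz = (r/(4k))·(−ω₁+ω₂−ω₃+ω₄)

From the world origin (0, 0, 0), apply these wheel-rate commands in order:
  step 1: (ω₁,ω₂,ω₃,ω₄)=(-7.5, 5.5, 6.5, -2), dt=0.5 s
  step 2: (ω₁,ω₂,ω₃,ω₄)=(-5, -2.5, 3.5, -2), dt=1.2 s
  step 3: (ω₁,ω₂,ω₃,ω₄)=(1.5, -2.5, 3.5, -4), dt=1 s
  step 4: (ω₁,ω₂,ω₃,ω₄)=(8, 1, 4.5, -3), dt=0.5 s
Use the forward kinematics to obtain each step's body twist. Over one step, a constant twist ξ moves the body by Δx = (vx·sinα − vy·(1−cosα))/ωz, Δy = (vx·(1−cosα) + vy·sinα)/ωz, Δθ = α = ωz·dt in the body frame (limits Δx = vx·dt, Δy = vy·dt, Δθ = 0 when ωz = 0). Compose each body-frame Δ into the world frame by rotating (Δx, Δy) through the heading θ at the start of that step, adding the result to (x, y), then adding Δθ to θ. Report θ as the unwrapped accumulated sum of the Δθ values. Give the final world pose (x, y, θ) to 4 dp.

(-0.0978, 0.3512, -1.6386)

step 1: ξ=(vx,vy,ωz)=(0.0469, 0.4031, 0.3668), dt=0.5 → body Δ=(0.0049, 0.2026, 0.1834) → world pose (0.0049, 0.2026, 0.1834)
step 2: ξ=(vx,vy,ωz)=(-0.1125, 0.1500, -0.2446), dt=1.2 → body Δ=(-0.1068, 0.1971, -0.2935) → world pose (-0.1361, 0.3769, -0.1101)
step 3: ξ=(vx,vy,ωz)=(-0.0281, 0.0656, -0.9375), dt=1.0 → body Δ=(0.0044, 0.0687, -0.9375) → world pose (-0.1242, 0.4447, -1.0476)
step 4: ξ=(vx,vy,ωz)=(0.1969, 0.0094, -1.1821), dt=0.5 → body Δ=(0.0942, -0.0238, -0.5910) → world pose (-0.0978, 0.3512, -1.6386)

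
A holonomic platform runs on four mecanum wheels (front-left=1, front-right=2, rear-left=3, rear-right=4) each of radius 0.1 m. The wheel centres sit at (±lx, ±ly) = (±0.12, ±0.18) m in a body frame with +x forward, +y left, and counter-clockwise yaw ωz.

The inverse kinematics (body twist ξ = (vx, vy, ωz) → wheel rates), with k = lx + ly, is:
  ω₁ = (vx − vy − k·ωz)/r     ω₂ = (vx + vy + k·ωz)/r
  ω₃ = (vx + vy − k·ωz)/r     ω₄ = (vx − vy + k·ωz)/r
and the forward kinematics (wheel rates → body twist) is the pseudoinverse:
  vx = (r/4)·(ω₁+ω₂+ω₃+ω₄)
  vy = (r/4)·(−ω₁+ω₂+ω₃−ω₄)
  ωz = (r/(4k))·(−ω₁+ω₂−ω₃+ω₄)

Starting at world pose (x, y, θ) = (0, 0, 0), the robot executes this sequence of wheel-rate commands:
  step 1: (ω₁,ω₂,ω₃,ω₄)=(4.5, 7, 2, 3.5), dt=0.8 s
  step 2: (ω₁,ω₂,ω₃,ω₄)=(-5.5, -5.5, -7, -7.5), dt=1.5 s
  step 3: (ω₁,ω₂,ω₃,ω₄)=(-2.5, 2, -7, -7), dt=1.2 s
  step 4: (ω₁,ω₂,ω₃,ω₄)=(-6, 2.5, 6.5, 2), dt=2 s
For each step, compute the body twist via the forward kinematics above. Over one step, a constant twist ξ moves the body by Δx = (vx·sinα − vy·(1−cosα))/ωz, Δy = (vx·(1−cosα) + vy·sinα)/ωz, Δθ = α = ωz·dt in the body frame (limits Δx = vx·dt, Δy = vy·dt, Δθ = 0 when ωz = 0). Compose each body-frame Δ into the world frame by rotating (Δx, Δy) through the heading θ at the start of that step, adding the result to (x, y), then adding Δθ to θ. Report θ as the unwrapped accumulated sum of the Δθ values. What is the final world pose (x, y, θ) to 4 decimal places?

(-1.4461, 0.3585, 1.3208)

step 1: ξ=(vx,vy,ωz)=(0.4250, 0.0250, 0.3333), dt=0.8 → body Δ=(0.3333, 0.0648, 0.2667) → world pose (0.3333, 0.0648, 0.2667)
step 2: ξ=(vx,vy,ωz)=(-0.6375, 0.0125, -0.0417), dt=1.5 → body Δ=(-0.9550, 0.0486, -0.0625) → world pose (-0.6008, -0.1399, 0.2042)
step 3: ξ=(vx,vy,ωz)=(-0.3625, 0.1125, 0.3750), dt=1.2 → body Δ=(-0.4503, 0.0343, 0.4500) → world pose (-1.0487, -0.1977, 0.6542)
step 4: ξ=(vx,vy,ωz)=(0.1250, 0.3250, 0.3333), dt=2.0 → body Δ=(0.0231, 0.6832, 0.6667) → world pose (-1.4461, 0.3585, 1.3208)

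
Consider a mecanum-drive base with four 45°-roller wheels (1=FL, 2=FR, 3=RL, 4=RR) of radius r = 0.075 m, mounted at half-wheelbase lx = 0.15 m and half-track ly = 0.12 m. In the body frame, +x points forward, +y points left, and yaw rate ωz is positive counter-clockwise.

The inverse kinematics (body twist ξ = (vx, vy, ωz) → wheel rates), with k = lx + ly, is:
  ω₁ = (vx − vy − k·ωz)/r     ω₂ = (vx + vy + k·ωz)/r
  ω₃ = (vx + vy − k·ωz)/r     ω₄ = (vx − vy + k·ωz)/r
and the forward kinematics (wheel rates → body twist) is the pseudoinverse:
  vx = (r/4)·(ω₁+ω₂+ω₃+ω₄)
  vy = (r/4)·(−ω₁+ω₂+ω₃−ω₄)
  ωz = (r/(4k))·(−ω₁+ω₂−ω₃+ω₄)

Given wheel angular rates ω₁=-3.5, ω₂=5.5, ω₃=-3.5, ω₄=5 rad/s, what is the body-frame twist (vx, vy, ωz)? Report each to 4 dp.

k = lx + ly = 0.15 + 0.12 = 0.2700
ω₁+ω₂+ω₃+ω₄ = 3.5000  →  vx = (0.075/4)·3.5000 = 0.0656
−ω₁+ω₂+ω₃−ω₄ = 0.5000  →  vy = (0.075/4)·0.5000 = 0.0094
−ω₁+ω₂−ω₃+ω₄ = 17.5000  →  ωz = (0.075/1.0800)·17.5000 = 1.2153

(0.0656, 0.0094, 1.2153)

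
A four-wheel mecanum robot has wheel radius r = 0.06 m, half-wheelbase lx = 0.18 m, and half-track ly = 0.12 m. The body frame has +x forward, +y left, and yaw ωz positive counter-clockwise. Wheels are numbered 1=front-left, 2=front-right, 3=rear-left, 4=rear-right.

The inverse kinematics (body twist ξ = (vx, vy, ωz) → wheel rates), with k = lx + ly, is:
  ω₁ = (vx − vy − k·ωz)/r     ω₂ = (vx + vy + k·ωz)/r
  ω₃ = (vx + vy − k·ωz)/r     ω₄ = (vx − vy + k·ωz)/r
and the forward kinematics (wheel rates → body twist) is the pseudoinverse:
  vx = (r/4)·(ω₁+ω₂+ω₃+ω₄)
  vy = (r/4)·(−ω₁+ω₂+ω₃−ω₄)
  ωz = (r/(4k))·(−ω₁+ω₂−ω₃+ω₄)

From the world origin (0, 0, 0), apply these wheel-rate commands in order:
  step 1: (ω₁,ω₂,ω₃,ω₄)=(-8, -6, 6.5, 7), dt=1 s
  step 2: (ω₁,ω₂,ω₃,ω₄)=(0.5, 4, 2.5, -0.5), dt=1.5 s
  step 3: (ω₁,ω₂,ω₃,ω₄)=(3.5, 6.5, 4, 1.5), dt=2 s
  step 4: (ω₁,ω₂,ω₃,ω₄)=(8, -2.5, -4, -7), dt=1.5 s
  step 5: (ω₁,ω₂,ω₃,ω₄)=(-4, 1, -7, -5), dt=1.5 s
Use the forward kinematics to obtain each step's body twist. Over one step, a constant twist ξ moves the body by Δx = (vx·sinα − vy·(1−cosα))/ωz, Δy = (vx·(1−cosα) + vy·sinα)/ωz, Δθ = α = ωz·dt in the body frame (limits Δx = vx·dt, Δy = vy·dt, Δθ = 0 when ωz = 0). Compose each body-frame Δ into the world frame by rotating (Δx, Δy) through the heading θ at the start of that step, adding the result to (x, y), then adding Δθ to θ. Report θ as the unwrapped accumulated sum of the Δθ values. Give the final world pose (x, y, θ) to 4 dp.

step 1: ξ=(vx,vy,ωz)=(-0.0075, 0.0225, 0.1250), dt=1.0 → body Δ=(-0.0089, 0.0220, 0.1250) → world pose (-0.0089, 0.0220, 0.1250)
step 2: ξ=(vx,vy,ωz)=(0.0975, 0.0975, 0.0250), dt=1.5 → body Δ=(0.1435, 0.1490, 0.0375) → world pose (0.1149, 0.1877, 0.1625)
step 3: ξ=(vx,vy,ωz)=(0.2325, 0.0825, 0.0250), dt=2.0 → body Δ=(0.4607, 0.1766, 0.0500) → world pose (0.5409, 0.4364, 0.2125)
step 4: ξ=(vx,vy,ωz)=(-0.0825, -0.1125, -0.6750), dt=1.5 → body Δ=(-0.1820, -0.0839, -1.0125) → world pose (0.3807, 0.3160, -0.8000)
step 5: ξ=(vx,vy,ωz)=(-0.2250, 0.0450, 0.3500), dt=1.5 → body Δ=(-0.3395, -0.0221, 0.5250) → world pose (0.1283, 0.5442, -0.2750)

(0.1283, 0.5442, -0.2750)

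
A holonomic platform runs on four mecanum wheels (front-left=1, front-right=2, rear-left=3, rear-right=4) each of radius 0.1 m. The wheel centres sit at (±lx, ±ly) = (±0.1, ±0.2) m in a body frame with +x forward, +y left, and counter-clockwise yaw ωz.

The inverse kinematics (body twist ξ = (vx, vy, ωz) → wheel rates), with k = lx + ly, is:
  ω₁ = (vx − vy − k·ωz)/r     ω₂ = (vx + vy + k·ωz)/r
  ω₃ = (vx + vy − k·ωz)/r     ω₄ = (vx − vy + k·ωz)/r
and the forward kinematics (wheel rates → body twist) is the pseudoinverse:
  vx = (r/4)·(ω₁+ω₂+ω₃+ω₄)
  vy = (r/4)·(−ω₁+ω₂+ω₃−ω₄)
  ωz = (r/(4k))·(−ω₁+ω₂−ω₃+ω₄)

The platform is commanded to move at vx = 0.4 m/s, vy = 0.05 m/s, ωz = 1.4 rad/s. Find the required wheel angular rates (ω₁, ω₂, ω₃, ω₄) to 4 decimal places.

k = lx + ly = 0.1 + 0.2 = 0.3000;  k·ωz = 0.3000·1.4 = 0.4200
ω₁ (FL) = (vx − vy − k·ωz)/r = -0.0700/0.1 = -0.7000
ω₂ (FR) = (vx + vy + k·ωz)/r = 0.8700/0.1 = 8.7000
ω₃ (RL) = (vx + vy − k·ωz)/r = 0.0300/0.1 = 0.3000
ω₄ (RR) = (vx − vy + k·ωz)/r = 0.7700/0.1 = 7.7000

(-0.7000, 8.7000, 0.3000, 7.7000)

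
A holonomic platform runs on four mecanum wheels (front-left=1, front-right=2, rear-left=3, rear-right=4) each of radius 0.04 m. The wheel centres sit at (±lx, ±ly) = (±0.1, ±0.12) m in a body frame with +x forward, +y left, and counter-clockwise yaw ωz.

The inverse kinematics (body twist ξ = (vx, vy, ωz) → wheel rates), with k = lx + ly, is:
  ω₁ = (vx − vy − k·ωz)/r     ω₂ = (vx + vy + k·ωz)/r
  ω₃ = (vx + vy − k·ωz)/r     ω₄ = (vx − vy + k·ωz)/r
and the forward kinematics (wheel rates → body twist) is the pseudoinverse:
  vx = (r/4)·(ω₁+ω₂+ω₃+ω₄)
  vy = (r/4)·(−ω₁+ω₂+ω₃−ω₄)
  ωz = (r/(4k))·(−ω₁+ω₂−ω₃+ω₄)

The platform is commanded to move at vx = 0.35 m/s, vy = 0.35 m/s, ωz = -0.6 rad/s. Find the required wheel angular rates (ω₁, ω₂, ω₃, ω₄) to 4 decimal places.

(3.3000, 14.2000, 20.8000, -3.3000)

k = lx + ly = 0.1 + 0.12 = 0.2200;  k·ωz = 0.2200·-0.6 = -0.1320
ω₁ (FL) = (vx − vy − k·ωz)/r = 0.1320/0.04 = 3.3000
ω₂ (FR) = (vx + vy + k·ωz)/r = 0.5680/0.04 = 14.2000
ω₃ (RL) = (vx + vy − k·ωz)/r = 0.8320/0.04 = 20.8000
ω₄ (RR) = (vx − vy + k·ωz)/r = -0.1320/0.04 = -3.3000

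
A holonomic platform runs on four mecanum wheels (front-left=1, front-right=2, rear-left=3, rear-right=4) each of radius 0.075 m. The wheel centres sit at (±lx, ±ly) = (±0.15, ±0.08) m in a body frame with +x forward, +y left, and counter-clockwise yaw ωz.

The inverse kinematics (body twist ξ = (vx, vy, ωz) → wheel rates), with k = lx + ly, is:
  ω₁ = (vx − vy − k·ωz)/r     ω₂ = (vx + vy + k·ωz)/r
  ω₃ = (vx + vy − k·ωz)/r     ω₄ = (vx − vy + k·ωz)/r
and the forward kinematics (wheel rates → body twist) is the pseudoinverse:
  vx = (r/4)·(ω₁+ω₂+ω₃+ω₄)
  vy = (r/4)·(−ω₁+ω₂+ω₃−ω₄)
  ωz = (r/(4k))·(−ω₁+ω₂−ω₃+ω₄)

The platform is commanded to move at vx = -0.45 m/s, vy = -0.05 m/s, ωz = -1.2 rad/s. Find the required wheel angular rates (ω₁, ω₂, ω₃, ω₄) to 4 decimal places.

(-1.6533, -10.3467, -2.9867, -9.0133)

k = lx + ly = 0.15 + 0.08 = 0.2300;  k·ωz = 0.2300·-1.2 = -0.2760
ω₁ (FL) = (vx − vy − k·ωz)/r = -0.1240/0.075 = -1.6533
ω₂ (FR) = (vx + vy + k·ωz)/r = -0.7760/0.075 = -10.3467
ω₃ (RL) = (vx + vy − k·ωz)/r = -0.2240/0.075 = -2.9867
ω₄ (RR) = (vx − vy + k·ωz)/r = -0.6760/0.075 = -9.0133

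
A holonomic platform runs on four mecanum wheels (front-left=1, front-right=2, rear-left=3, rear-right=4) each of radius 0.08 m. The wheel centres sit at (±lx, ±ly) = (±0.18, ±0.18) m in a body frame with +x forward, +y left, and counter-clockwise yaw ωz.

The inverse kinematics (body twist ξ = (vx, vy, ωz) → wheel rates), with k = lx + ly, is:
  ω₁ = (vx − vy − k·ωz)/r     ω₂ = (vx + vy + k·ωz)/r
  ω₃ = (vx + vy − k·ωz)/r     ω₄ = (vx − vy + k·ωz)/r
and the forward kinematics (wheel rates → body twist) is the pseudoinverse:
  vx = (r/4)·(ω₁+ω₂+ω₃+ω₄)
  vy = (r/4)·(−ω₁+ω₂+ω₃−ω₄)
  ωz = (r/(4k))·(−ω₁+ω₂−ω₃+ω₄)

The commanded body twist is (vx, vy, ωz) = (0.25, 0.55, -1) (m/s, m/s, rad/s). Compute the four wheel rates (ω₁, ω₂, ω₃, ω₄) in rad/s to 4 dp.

k = lx + ly = 0.18 + 0.18 = 0.3600;  k·ωz = 0.3600·-1 = -0.3600
ω₁ (FL) = (vx − vy − k·ωz)/r = 0.0600/0.08 = 0.7500
ω₂ (FR) = (vx + vy + k·ωz)/r = 0.4400/0.08 = 5.5000
ω₃ (RL) = (vx + vy − k·ωz)/r = 1.1600/0.08 = 14.5000
ω₄ (RR) = (vx − vy + k·ωz)/r = -0.6600/0.08 = -8.2500

(0.7500, 5.5000, 14.5000, -8.2500)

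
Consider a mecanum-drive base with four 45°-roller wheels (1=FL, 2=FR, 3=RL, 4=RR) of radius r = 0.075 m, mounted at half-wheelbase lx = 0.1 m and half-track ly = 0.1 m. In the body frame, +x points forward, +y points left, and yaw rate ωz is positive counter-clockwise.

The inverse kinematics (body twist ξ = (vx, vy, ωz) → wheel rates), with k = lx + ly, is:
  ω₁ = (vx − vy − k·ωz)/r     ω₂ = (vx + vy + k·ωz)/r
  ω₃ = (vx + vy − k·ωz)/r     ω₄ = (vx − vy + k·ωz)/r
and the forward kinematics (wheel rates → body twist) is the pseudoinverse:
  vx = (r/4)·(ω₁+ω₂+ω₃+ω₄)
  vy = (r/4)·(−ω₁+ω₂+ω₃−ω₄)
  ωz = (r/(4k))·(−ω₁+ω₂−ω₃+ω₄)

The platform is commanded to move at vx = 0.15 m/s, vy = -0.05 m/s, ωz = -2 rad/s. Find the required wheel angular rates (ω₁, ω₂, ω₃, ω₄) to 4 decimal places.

k = lx + ly = 0.1 + 0.1 = 0.2000;  k·ωz = 0.2000·-2 = -0.4000
ω₁ (FL) = (vx − vy − k·ωz)/r = 0.6000/0.075 = 8.0000
ω₂ (FR) = (vx + vy + k·ωz)/r = -0.3000/0.075 = -4.0000
ω₃ (RL) = (vx + vy − k·ωz)/r = 0.5000/0.075 = 6.6667
ω₄ (RR) = (vx − vy + k·ωz)/r = -0.2000/0.075 = -2.6667

(8.0000, -4.0000, 6.6667, -2.6667)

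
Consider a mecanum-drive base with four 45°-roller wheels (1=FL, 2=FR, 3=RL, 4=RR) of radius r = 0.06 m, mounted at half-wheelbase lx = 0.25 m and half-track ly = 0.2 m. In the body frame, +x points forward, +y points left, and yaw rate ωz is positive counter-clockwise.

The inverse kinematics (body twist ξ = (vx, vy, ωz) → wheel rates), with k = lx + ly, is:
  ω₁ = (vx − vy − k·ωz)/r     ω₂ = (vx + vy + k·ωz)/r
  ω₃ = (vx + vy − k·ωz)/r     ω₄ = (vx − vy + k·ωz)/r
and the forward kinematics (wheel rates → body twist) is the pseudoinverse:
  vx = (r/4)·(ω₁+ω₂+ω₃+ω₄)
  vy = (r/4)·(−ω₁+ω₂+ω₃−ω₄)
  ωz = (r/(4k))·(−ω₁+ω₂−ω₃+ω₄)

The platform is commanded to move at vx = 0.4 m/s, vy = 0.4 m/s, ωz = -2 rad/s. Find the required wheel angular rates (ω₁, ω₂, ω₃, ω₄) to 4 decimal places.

k = lx + ly = 0.25 + 0.2 = 0.4500;  k·ωz = 0.4500·-2 = -0.9000
ω₁ (FL) = (vx − vy − k·ωz)/r = 0.9000/0.06 = 15.0000
ω₂ (FR) = (vx + vy + k·ωz)/r = -0.1000/0.06 = -1.6667
ω₃ (RL) = (vx + vy − k·ωz)/r = 1.7000/0.06 = 28.3333
ω₄ (RR) = (vx − vy + k·ωz)/r = -0.9000/0.06 = -15.0000

(15.0000, -1.6667, 28.3333, -15.0000)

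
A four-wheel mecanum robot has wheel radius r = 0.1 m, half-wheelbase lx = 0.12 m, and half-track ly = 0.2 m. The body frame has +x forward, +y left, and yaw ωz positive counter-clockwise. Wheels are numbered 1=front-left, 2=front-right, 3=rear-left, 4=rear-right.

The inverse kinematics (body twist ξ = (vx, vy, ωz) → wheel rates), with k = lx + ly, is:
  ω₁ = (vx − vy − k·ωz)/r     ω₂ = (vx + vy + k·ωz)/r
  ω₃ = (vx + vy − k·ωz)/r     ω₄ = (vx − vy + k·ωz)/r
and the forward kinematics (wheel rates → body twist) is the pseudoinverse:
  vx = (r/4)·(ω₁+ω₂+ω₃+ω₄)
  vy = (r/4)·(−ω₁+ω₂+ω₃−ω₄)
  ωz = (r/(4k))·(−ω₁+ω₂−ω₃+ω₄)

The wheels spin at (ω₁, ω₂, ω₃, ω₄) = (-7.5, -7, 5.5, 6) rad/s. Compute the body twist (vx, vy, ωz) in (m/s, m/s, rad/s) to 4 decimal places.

(-0.0750, 0.0000, 0.0781)

k = lx + ly = 0.12 + 0.2 = 0.3200
ω₁+ω₂+ω₃+ω₄ = -3.0000  →  vx = (0.1/4)·-3.0000 = -0.0750
−ω₁+ω₂+ω₃−ω₄ = 0.0000  →  vy = (0.1/4)·0.0000 = 0.0000
−ω₁+ω₂−ω₃+ω₄ = 1.0000  →  ωz = (0.1/1.2800)·1.0000 = 0.0781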